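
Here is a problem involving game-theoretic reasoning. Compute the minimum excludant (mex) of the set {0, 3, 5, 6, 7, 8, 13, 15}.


Set = {0, 3, 5, 6, 7, 8, 13, 15}
0 is in the set.
1 is NOT in the set. This is the mex.
mex = 1

1


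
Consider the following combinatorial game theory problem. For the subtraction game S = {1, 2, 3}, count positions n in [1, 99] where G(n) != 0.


Subtraction set S = {1, 2, 3}, so G(n) = n mod 4.
G(n) = 0 when n is a multiple of 4.
Multiples of 4 in [1, 99]: 24
N-positions (nonzero Grundy) = 99 - 24 = 75

75


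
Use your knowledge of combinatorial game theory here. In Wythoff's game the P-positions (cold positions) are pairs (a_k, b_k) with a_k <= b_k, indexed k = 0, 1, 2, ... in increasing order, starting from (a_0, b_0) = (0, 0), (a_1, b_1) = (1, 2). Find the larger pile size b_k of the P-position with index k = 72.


By Wythoff's theorem, a_k = floor(k * phi) and b_k = floor(k * phi^2) = a_k + k, where phi = (1 + sqrt(5))/2 is the golden ratio.
phi = (1 + sqrt(5))/2 = 1.618034
phi^2 = phi + 1 = 2.618034
k = 72
k * phi^2 = 72 * 2.618034 = 188.498447
b_72 = floor(k * phi^2) = 188 (check: a_72 + k = 116 + 72 = 188)

188


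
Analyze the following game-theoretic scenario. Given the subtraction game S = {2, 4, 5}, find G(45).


The subtraction set is S = {2, 4, 5}.
G(k) = mex{ G(k - s) : s in S, s <= k }. We compute iteratively: G(0) = 0.
G(1) = mex({}) = 0
G(2) = mex({0}) = 1
G(3) = mex({0}) = 1
G(4) = mex({0, 1}) = 2
G(5) = mex({0, 1}) = 2
G(6) = mex({0, 1, 2}) = 3
G(7) = mex({1, 2}) = 0
G(8) = mex({1, 2, 3}) = 0
G(9) = mex({0, 2}) = 1
G(10) = mex({0, 2, 3}) = 1
G(11) = mex({0, 1, 3}) = 2
Observe that G(7)..G(11) = 0, 0, 1, 1, 2 repeats G(0)..G(4) = 0, 0, 1, 1, 2.
For k >= max(S) = 5, G(k) is determined by the previous 5 values G(k-5)..G(k-1); a window of 5 consecutive values has recurred shifted by 7, so by induction G(k + 7) = G(k) for all k >= 0: the sequence is periodic from the start with period 7.
One period: G(0..6) = 0, 0, 1, 1, 2, 2, 3.
45 mod 7 = 3, so G(45) = G(3) = 1.

1


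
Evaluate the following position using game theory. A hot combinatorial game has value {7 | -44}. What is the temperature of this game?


The game is {7 | -44}, a switch {a | b} with numbers a > b.
Cooling {a | b} by t gives {a - t | b + t}, which stops being hot when a - t = b + t, i.e. at t = (a - b)/2. So the temperature of a switch is (a - b)/2.
Temperature = (Left option - Right option) / 2
= (7 - (-44)) / 2
= 51 / 2
= 51/2

51/2


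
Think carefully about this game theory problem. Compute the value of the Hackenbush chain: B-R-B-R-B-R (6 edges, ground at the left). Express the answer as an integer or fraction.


Edges (from ground): B-R-B-R-B-R
By Berlekamp's sign-expansion rule, a Blue-Red Hackenbush stalk has the value of the surreal number whose sign sequence is the edge sequence with B -> + and R -> -.
Sign sequence: +-+-+-
Trace the sign expansion in the surreal number tree, starting from 0:
Edge 1: B (sign +) -> bounds (0, +inf), value = 1
Edge 2: R (sign -) -> bounds (0, 1), value = 1/2
Edge 3: B (sign +) -> bounds (1/2, 1), value = 3/4
Edge 4: R (sign -) -> bounds (1/2, 3/4), value = 5/8
Edge 5: B (sign +) -> bounds (5/8, 3/4), value = 11/16
Edge 6: R (sign -) -> bounds (5/8, 11/16), value = 21/32
Game value = 21/32

21/32


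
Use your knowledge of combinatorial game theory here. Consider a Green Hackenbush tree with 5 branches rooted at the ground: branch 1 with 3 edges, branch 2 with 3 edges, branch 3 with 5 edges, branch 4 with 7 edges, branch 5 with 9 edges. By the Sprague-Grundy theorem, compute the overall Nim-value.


The tree has 5 branches from the ground vertex.
In Green Hackenbush, the Nim-value of a simple path of length k is k.
Branch 1: length 3, Nim-value = 3
Branch 2: length 3, Nim-value = 3
Branch 3: length 5, Nim-value = 5
Branch 4: length 7, Nim-value = 7
Branch 5: length 9, Nim-value = 9
Total Nim-value = XOR of all branch values:
0 XOR 3 = 3
3 XOR 3 = 0
0 XOR 5 = 5
5 XOR 7 = 2
2 XOR 9 = 11
Nim-value of the tree = 11

11


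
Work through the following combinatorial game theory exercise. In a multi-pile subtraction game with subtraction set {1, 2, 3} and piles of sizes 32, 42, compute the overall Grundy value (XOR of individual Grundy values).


Subtraction set: {1, 2, 3}
For this subtraction set, G(n) = n mod 4 (period = max + 1 = 4).
Pile 1 (size 32): G(32) = 32 mod 4 = 0
Pile 2 (size 42): G(42) = 42 mod 4 = 2
Total Grundy value = XOR of all: 0 XOR 2 = 2

2


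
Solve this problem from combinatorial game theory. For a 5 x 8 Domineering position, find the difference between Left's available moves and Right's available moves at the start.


Board is 5 x 8 (rows x cols).
Left (vertical) placements: (rows-1) * cols = 4 * 8 = 32
Right (horizontal) placements: rows * (cols-1) = 5 * 7 = 35
Advantage = Left - Right = 32 - 35 = -3

-3


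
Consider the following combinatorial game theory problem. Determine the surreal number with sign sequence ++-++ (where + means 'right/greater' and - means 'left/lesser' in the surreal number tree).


Sign expansion: ++-++
Rule: track bounds (lo, hi), initially (-inf, +inf). On '+', the current value becomes lo and we move to the simplest number in (value, hi): value + 1 if hi = +inf, otherwise the midpoint (value + hi)/2. On '-', the current value becomes hi and we move to value - 1 if lo = -inf, otherwise the midpoint (lo + value)/2.
Start at 0.
Step 1: sign = +, move right. Bounds: (0, +inf). Value = 1
Step 2: sign = +, move right. Bounds: (1, +inf). Value = 2
Step 3: sign = -, move left. Bounds: (1, 2). Value = 3/2
Step 4: sign = +, move right. Bounds: (3/2, 2). Value = 7/4
Step 5: sign = +, move right. Bounds: (7/4, 2). Value = 15/8
The surreal number with sign expansion ++-++ is 15/8.

15/8


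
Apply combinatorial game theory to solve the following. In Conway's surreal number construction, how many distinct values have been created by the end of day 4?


Day 0: {|} = 0 is born. Count = 1.
Day n: the number of surreal numbers born by day n is 2^(n+1) - 1.
By day 0: 2^1 - 1 = 1
By day 1: 2^2 - 1 = 3
By day 2: 2^3 - 1 = 7
By day 3: 2^4 - 1 = 15
By day 4: 2^5 - 1 = 31
By day 4: 31 surreal numbers.

31


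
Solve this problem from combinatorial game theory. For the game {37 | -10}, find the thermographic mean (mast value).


Game = {37 | -10}, a switch {a | b} with numbers a > b.
Its thermograph has left wall a - t and right wall b + t, which meet at t = (a - b)/2, where both equal (a + b)/2. So the mast (mean value) is at (a + b)/2.
Mean = (37 + (-10))/2 = 27/2 = 27/2

27/2


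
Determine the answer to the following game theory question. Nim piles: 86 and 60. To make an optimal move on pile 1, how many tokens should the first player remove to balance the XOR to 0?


Piles: 86 and 60
Current XOR: 86 XOR 60 = 106 (non-zero, so this is an N-position).
To make the XOR zero, we need to find a move that balances the piles.
For pile 1 (size 86): target = 86 XOR 106 = 60
We reduce pile 1 from 86 to 60.
Tokens removed: 86 - 60 = 26
Verification: 60 XOR 60 = 0

26


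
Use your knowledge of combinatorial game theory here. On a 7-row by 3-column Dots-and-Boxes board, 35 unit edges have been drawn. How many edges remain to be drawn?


Grid: 7 x 3 boxes, i.e. 8 rows and 4 columns of dots.
Horizontal edges: (rows + 1) * cols = 8 * 3 = 24
Vertical edges: rows * (cols + 1) = 7 * 4 = 28
Total edges: 24 + 28 = 52
Edges drawn: 35
Remaining: 52 - 35 = 17

17


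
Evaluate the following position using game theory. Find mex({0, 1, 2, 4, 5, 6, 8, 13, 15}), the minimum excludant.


Set = {0, 1, 2, 4, 5, 6, 8, 13, 15}
0 is in the set.
1 is in the set.
2 is in the set.
3 is NOT in the set. This is the mex.
mex = 3

3


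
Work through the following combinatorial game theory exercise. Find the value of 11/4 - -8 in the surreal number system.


x = 11/4, y = -8
Converting to common denominator: 4
x = 11/4, y = -32/4
x - y = 11/4 - -8 = 43/4

43/4


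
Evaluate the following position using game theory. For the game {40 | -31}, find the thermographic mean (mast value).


Game = {40 | -31}, a switch {a | b} with numbers a > b.
Its thermograph has left wall a - t and right wall b + t, which meet at t = (a - b)/2, where both equal (a + b)/2. So the mast (mean value) is at (a + b)/2.
Mean = (40 + (-31))/2 = 9/2 = 9/2

9/2


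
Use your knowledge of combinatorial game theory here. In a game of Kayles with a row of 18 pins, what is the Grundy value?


Kayles: a move removes 1 or 2 adjacent pins from a contiguous row.
Removing pins from a row of k leaves two independent rows (a, b) with a + b = k - 1 (one pin) or a + b = k - 2 (two pins); an end removal gives a = 0.
By Sprague-Grundy, G(k) = mex{ G(a) XOR G(b) } over all these splits. G(0) = 0.
G(1): splits (0,0):0^0=0 -> mex({0}) = 1
G(2): splits (0,1):0^1=1 (0,0):0^0=0 -> mex({0, 1}) = 2
G(3): splits (0,2):0^2=2 (1,1):1^1=0 (0,1):0^1=1 -> mex({0, 1, 2}) = 3
G(4): splits (0,3):0^3=3 (1,2):1^2=3 (0,2):0^2=2 (1,1):1^1=0 -> mex({0, 2, 3}) = 1
G(5): splits (0,4):0^1=1 (1,3):1^3=2 (2,2):2^2=0 (0,3):0^3=3 (1,2):1^2=3 -> mex({0, 1, 2, 3}) = 4
G(6) = mex({0, 1, 2, 4}) = 3
G(7) = mex({0, 1, 3, 4, 5}) = 2
G(8) = mex({0, 2, 3, 5, 6}) = 1
G(9) = mex({0, 1, 2, 3, 6, 7}) = 4
G(10) = mex({0, 1, 3, 4, 5, 7}) = 2
G(11) = mex({0, 1, 2, 3, 4, 5}) = 6
G(12) = mex({0, 1, 2, 3, 5, 6, 7}) = 4
G(13) = mex({0, 2, 3, 4, 6, 7}) = 1
G(14) = mex({0, 1, 4, 5, 6, 7}) = 2
G(15) = mex({0, 1, 2, 3, 4, 5, 6}) = 7
G(16) = mex({0, 2, 3, 5, 6, 7}) = 1
G(17) = mex({0, 1, 2, 3, 5, 6, 7}) = 4
G(18) = mex({0, 1, 2, 4, 5, 6}) = 3
Therefore G(18) = 3.

3


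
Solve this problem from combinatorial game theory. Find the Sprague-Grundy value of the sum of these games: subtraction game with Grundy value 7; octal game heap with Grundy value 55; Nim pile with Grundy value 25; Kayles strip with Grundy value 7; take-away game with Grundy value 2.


By the Sprague-Grundy theorem, the Grundy value of a sum of games is the XOR of individual Grundy values.
subtraction game: Grundy value = 7. Running XOR: 0 XOR 7 = 7
octal game heap: Grundy value = 55. Running XOR: 7 XOR 55 = 48
Nim pile: Grundy value = 25. Running XOR: 48 XOR 25 = 41
Kayles strip: Grundy value = 7. Running XOR: 41 XOR 7 = 46
take-away game: Grundy value = 2. Running XOR: 46 XOR 2 = 44
The combined Grundy value is 44.

44


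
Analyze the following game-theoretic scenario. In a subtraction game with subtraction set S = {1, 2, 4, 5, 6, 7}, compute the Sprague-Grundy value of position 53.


The subtraction set is S = {1, 2, 4, 5, 6, 7}.
G(k) = mex{ G(k - s) : s in S, s <= k }. We compute iteratively: G(0) = 0.
G(1) = mex({0}) = 1
G(2) = mex({0, 1}) = 2
G(3) = mex({1, 2}) = 0
G(4) = mex({0, 2}) = 1
G(5) = mex({0, 1}) = 2
G(6) = mex({0, 1, 2}) = 3
G(7) = mex({0, 1, 2, 3}) = 4
G(8) = mex({0, 1, 2, 3, 4}) = 5
G(9) = mex({0, 1, 2, 4, 5}) = 3
G(10) = mex({0, 1, 2, 3, 5}) = 4
G(11) = mex({1, 2, 3, 4}) = 0
G(12) = mex({0, 2, 3, 4, 5}) = 1
G(13) = mex({0, 1, 3, 4, 5}) = 2
G(14) = mex({1, 2, 3, 4, 5}) = 0
G(15) = mex({0, 2, 3, 4, 5}) = 1
G(16) = mex({0, 1, 3, 4}) = 2
G(17) = mex({0, 1, 2, 4}) = 3
Observe that G(11)..G(17) = 0, 1, 2, 0, 1, 2, 3 repeats G(0)..G(6) = 0, 1, 2, 0, 1, 2, 3.
For k >= max(S) = 7, G(k) is determined by the previous 7 values G(k-7)..G(k-1); a window of 7 consecutive values has recurred shifted by 11, so by induction G(k + 11) = G(k) for all k >= 0: the sequence is periodic from the start with period 11.
One period: G(0..10) = 0, 1, 2, 0, 1, 2, 3, 4, 5, 3, 4.
53 mod 11 = 9, so G(53) = G(9) = 3.

3


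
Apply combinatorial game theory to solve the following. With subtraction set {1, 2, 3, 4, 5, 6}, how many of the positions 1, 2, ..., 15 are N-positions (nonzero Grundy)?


Subtraction set S = {1, 2, 3, 4, 5, 6}, so G(n) = n mod 7.
G(n) = 0 when n is a multiple of 7.
Multiples of 7 in [1, 15]: 2
N-positions (nonzero Grundy) = 15 - 2 = 13

13


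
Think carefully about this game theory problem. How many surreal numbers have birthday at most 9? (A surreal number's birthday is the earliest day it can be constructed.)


Day 0: {|} = 0 is born. Count = 1.
Day n: the number of surreal numbers born by day n is 2^(n+1) - 1.
By day 0: 2^1 - 1 = 1
By day 1: 2^2 - 1 = 3
By day 2: 2^3 - 1 = 7
By day 3: 2^4 - 1 = 15
By day 4: 2^5 - 1 = 31
By day 5: 2^6 - 1 = 63
By day 6: 2^7 - 1 = 127
By day 7: 2^8 - 1 = 255
By day 8: 2^9 - 1 = 511
By day 9: 2^10 - 1 = 1023
By day 9: 1023 surreal numbers.

1023


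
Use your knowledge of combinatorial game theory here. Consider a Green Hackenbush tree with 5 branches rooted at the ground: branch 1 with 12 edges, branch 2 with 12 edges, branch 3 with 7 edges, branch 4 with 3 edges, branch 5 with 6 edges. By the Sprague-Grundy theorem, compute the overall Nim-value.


The tree has 5 branches from the ground vertex.
In Green Hackenbush, the Nim-value of a simple path of length k is k.
Branch 1: length 12, Nim-value = 12
Branch 2: length 12, Nim-value = 12
Branch 3: length 7, Nim-value = 7
Branch 4: length 3, Nim-value = 3
Branch 5: length 6, Nim-value = 6
Total Nim-value = XOR of all branch values:
0 XOR 12 = 12
12 XOR 12 = 0
0 XOR 7 = 7
7 XOR 3 = 4
4 XOR 6 = 2
Nim-value of the tree = 2

2


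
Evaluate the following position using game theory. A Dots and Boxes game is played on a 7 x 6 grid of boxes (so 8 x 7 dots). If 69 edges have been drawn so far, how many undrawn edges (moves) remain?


Grid: 7 x 6 boxes, i.e. 8 rows and 7 columns of dots.
Horizontal edges: (rows + 1) * cols = 8 * 6 = 48
Vertical edges: rows * (cols + 1) = 7 * 7 = 49
Total edges: 48 + 49 = 97
Edges drawn: 69
Remaining: 97 - 69 = 28

28


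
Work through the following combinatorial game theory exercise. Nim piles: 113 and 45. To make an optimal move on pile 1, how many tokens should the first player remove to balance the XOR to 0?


Piles: 113 and 45
Current XOR: 113 XOR 45 = 92 (non-zero, so this is an N-position).
To make the XOR zero, we need to find a move that balances the piles.
For pile 1 (size 113): target = 113 XOR 92 = 45
We reduce pile 1 from 113 to 45.
Tokens removed: 113 - 45 = 68
Verification: 45 XOR 45 = 0

68


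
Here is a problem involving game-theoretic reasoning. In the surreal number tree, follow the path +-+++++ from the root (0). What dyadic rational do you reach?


Sign expansion: +-+++++
Rule: track bounds (lo, hi), initially (-inf, +inf). On '+', the current value becomes lo and we move to the simplest number in (value, hi): value + 1 if hi = +inf, otherwise the midpoint (value + hi)/2. On '-', the current value becomes hi and we move to value - 1 if lo = -inf, otherwise the midpoint (lo + value)/2.
Start at 0.
Step 1: sign = +, move right. Bounds: (0, +inf). Value = 1
Step 2: sign = -, move left. Bounds: (0, 1). Value = 1/2
Step 3: sign = +, move right. Bounds: (1/2, 1). Value = 3/4
Step 4: sign = +, move right. Bounds: (3/4, 1). Value = 7/8
Step 5: sign = +, move right. Bounds: (7/8, 1). Value = 15/16
Step 6: sign = +, move right. Bounds: (15/16, 1). Value = 31/32
Step 7: sign = +, move right. Bounds: (31/32, 1). Value = 63/64
The surreal number with sign expansion +-+++++ is 63/64.

63/64


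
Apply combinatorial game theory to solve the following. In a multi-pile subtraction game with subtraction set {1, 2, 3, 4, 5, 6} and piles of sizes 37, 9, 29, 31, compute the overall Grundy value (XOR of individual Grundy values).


Subtraction set: {1, 2, 3, 4, 5, 6}
For this subtraction set, G(n) = n mod 7 (period = max + 1 = 7).
Pile 1 (size 37): G(37) = 37 mod 7 = 2
Pile 2 (size 9): G(9) = 9 mod 7 = 2
Pile 3 (size 29): G(29) = 29 mod 7 = 1
Pile 4 (size 31): G(31) = 31 mod 7 = 3
Total Grundy value = XOR of all: 2 XOR 2 XOR 1 XOR 3 = 2

2


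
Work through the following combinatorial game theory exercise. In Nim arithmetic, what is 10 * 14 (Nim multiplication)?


Nim multiplication is bilinear over XOR: (u XOR v) * w = (u*w) XOR (v*w).
So we split each operand into its bit components and XOR the pairwise Nim products.
10 = 2 + 8 (as XOR of powers of 2).
14 = 2 + 4 + 8 (as XOR of powers of 2).
Using the standard Nim-product table on single bits:
  2*2 = 3,   2*4 = 8,   2*8 = 12,
  4*4 = 6,   4*8 = 11,  8*8 = 13,
and  1*x = x (identity), k*l = l*k (commutative).
Pairwise Nim products:
  2 * 2 = 3
  2 * 4 = 8
  2 * 8 = 12
  8 * 2 = 12
  8 * 4 = 11
  8 * 8 = 13
XOR them: 3 XOR 8 XOR 12 XOR 12 XOR 11 XOR 13 = 13.
Result: 10 * 14 = 13 (in Nim).

13


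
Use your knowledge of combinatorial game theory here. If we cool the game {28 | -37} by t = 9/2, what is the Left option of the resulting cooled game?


Original game: {28 | -37} (a switch {a | b} with a > b).
Cooling by t (for t below the temperature (a - b)/2 = 65/2) taxes each move by t: {a | b} cooled by t is {a - t | b + t}.
Cooling amount: t = 9/2
Cooled Left option: 28 - 9/2 = 47/2
Cooled Right option: -37 + 9/2 = -65/2
Cooled game: {47/2 | -65/2}
Left option = 47/2

47/2


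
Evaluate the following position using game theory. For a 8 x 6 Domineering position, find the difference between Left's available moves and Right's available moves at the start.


Board is 8 x 6 (rows x cols).
Left (vertical) placements: (rows-1) * cols = 7 * 6 = 42
Right (horizontal) placements: rows * (cols-1) = 8 * 5 = 40
Advantage = Left - Right = 42 - 40 = 2

2


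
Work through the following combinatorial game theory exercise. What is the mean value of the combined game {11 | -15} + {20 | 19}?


G1 = {11 | -15}, G2 = {20 | 19}
Each is a switch {a | b} with numbers a > b; its mean value is (a + b)/2, and mean value is additive over game sums: m(G1 + G2) = m(G1) + m(G2).
Mean of G1 = (11 + (-15))/2 = -4/2 = -2
Mean of G2 = (20 + (19))/2 = 39/2 = 39/2
Mean of G1 + G2 = -2 + 39/2 = 35/2

35/2


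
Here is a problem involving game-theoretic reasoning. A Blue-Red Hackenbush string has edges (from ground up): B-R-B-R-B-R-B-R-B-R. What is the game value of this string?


Edges (from ground): B-R-B-R-B-R-B-R-B-R
By Berlekamp's sign-expansion rule, a Blue-Red Hackenbush stalk has the value of the surreal number whose sign sequence is the edge sequence with B -> + and R -> -.
Sign sequence: +-+-+-+-+-
Trace the sign expansion in the surreal number tree, starting from 0:
Edge 1: B (sign +) -> bounds (0, +inf), value = 1
Edge 2: R (sign -) -> bounds (0, 1), value = 1/2
Edge 3: B (sign +) -> bounds (1/2, 1), value = 3/4
Edge 4: R (sign -) -> bounds (1/2, 3/4), value = 5/8
Edge 5: B (sign +) -> bounds (5/8, 3/4), value = 11/16
Edge 6: R (sign -) -> bounds (5/8, 11/16), value = 21/32
Edge 7: B (sign +) -> bounds (21/32, 11/16), value = 43/64
Edge 8: R (sign -) -> bounds (21/32, 43/64), value = 85/128
Edge 9: B (sign +) -> bounds (85/128, 43/64), value = 171/256
Edge 10: R (sign -) -> bounds (85/128, 171/256), value = 341/512
Game value = 341/512

341/512


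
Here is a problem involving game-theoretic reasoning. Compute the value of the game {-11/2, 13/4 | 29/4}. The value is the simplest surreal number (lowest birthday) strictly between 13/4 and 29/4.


Left options: {-11/2, 13/4}, max = 13/4
Right options: {29/4}, min = 29/4
All options are numbers and max(Left) < min(Right), so by the simplicity theorem the value is the simplest (earliest-born) number strictly between 13/4 and 29/4.
Integers 4 through 7 all lie strictly between 13/4 and 29/4.
Among integers, the simplest (lowest birthday = smallest |n|; 0 is born on day 0, +-n on day n) is 4.
No non-integer in the interval can be simpler: if x is a non-integer in the interval, then floor(x) or ceil(x) also lies in the interval (the interval contains an integer), and both are proper prefixes of x's sign expansion, i.e. born earlier. So the game value is 4.
Game value = 4

4


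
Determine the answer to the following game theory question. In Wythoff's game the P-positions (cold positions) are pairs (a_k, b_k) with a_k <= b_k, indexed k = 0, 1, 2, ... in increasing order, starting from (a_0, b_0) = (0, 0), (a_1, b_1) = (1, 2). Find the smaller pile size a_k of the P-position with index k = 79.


By Wythoff's theorem, a_k = floor(k * phi) and b_k = floor(k * phi^2) = a_k + k, where phi = (1 + sqrt(5))/2 is the golden ratio.
phi = (1 + sqrt(5))/2 = 1.618034
k = 79
k * phi = 79 * 1.618034 = 127.824685
a_79 = floor(k * phi) = 127

127


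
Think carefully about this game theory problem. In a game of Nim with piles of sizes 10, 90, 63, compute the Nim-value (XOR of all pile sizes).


We need the XOR (exclusive or) of all pile sizes.
After XOR-ing pile 1 (size 10): 0 XOR 10 = 10
After XOR-ing pile 2 (size 90): 10 XOR 90 = 80
After XOR-ing pile 3 (size 63): 80 XOR 63 = 111
The Nim-value of this position is 111.

111


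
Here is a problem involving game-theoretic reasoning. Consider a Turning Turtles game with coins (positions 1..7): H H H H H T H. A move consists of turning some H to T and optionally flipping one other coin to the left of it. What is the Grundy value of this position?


Coins: H H H H H T H
Key fact: a single head at position k behaves exactly like a Nim heap of size k (turning it to T and optionally flipping a coin at j < k corresponds to moving the heap from k to j, or to 0), and heads combine as a disjunctive sum (two heads at the same place would cancel, matching j XOR j = 0). So the Nim-value is the XOR of the 1-indexed positions of the heads.
Face-up positions (1-indexed): [1, 2, 3, 4, 5, 7]
XOR 0 with 1: 0 XOR 1 = 1
XOR 1 with 2: 1 XOR 2 = 3
XOR 3 with 3: 3 XOR 3 = 0
XOR 0 with 4: 0 XOR 4 = 4
XOR 4 with 5: 4 XOR 5 = 1
XOR 1 with 7: 1 XOR 7 = 6
Nim-value = 6

6


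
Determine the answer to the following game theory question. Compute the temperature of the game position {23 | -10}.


The game is {23 | -10}, a switch {a | b} with numbers a > b.
Cooling {a | b} by t gives {a - t | b + t}, which stops being hot when a - t = b + t, i.e. at t = (a - b)/2. So the temperature of a switch is (a - b)/2.
Temperature = (Left option - Right option) / 2
= (23 - (-10)) / 2
= 33 / 2
= 33/2

33/2


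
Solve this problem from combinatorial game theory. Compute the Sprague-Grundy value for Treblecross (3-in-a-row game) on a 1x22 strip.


Treblecross: place X on empty cells; 3-in-a-row wins.
Playing within two cells of an existing X lets the opponent win at once, so sensible play treats the cells i-2..i+2 around each X as dead. The player left with no safe cell loses, so this is a normal-play take-away game on strips of safe cells.
Placing X at cell i (0-indexed) of a strip of k safe cells leaves independent strips of sizes max(0, i-2) and max(0, k-i-3). Hence G(k) = mex{ G(max(0,i-2)) XOR G(max(0,k-i-3)) : 0 <= i < k }, with G(0) = 0.
G(1): splits (0,0):0^0=0 -> mex({0}) = 1
G(2): splits (0,0):0^0=0 -> mex({0}) = 1
G(3): splits (0,0):0^0=0 -> mex({0}) = 1
G(4): splits (0,1):0^1=1 (0,0):0^0=0 -> mex({0, 1}) = 2
G(5): splits (0,2):0^1=1 (0,1):0^1=1 (0,0):0^0=0 -> mex({0, 1}) = 2
G(6) = mex({1}) = 0
G(7) = mex({0, 1, 2}) = 3
G(8) = mex({0, 1, 2}) = 3
G(9) = mex({0, 2}) = 1
G(10) = mex({0, 2, 3}) = 1
G(11) = mex({0, 3}) = 1
G(12) = mex({1, 3}) = 0
G(13) = mex({0, 1, 2, 3}) = 4
G(14) = mex({0, 1, 2}) = 3
G(15) = mex({0, 1, 2}) = 3
G(16) = mex({0, 1, 2, 4}) = 3
G(17) = mex({0, 1, 3, 4}) = 2
G(18) = mex({0, 1, 3, 4}) = 2
G(19) = mex({0, 1, 3, 5}) = 2
G(20) = mex({0, 1, 2, 3, 5}) = 4
G(21) = mex({0, 1, 2, 3, 5}) = 4
G(22) = mex({1, 2, 6}) = 0
Therefore G(22) = 0.

0


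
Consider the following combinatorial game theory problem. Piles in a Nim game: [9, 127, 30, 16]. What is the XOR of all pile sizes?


We need the XOR (exclusive or) of all pile sizes.
After XOR-ing pile 1 (size 9): 0 XOR 9 = 9
After XOR-ing pile 2 (size 127): 9 XOR 127 = 118
After XOR-ing pile 3 (size 30): 118 XOR 30 = 104
After XOR-ing pile 4 (size 16): 104 XOR 16 = 120
The Nim-value of this position is 120.

120


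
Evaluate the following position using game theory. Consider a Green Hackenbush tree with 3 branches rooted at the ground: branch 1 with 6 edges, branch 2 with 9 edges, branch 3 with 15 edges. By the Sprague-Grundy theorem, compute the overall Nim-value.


The tree has 3 branches from the ground vertex.
In Green Hackenbush, the Nim-value of a simple path of length k is k.
Branch 1: length 6, Nim-value = 6
Branch 2: length 9, Nim-value = 9
Branch 3: length 15, Nim-value = 15
Total Nim-value = XOR of all branch values:
0 XOR 6 = 6
6 XOR 9 = 15
15 XOR 15 = 0
Nim-value of the tree = 0

0


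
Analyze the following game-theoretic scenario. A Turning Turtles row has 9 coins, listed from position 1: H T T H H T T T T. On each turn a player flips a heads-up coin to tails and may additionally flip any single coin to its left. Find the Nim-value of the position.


Coins: H T T H H T T T T
Key fact: a single head at position k behaves exactly like a Nim heap of size k (turning it to T and optionally flipping a coin at j < k corresponds to moving the heap from k to j, or to 0), and heads combine as a disjunctive sum (two heads at the same place would cancel, matching j XOR j = 0). So the Nim-value is the XOR of the 1-indexed positions of the heads.
Face-up positions (1-indexed): [1, 4, 5]
XOR 0 with 1: 0 XOR 1 = 1
XOR 1 with 4: 1 XOR 4 = 5
XOR 5 with 5: 5 XOR 5 = 0
Nim-value = 0

0


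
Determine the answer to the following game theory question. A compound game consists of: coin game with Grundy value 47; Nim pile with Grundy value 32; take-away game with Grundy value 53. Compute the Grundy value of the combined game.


By the Sprague-Grundy theorem, the Grundy value of a sum of games is the XOR of individual Grundy values.
coin game: Grundy value = 47. Running XOR: 0 XOR 47 = 47
Nim pile: Grundy value = 32. Running XOR: 47 XOR 32 = 15
take-away game: Grundy value = 53. Running XOR: 15 XOR 53 = 58
The combined Grundy value is 58.

58


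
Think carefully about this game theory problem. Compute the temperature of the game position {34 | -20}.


The game is {34 | -20}, a switch {a | b} with numbers a > b.
Cooling {a | b} by t gives {a - t | b + t}, which stops being hot when a - t = b + t, i.e. at t = (a - b)/2. So the temperature of a switch is (a - b)/2.
Temperature = (Left option - Right option) / 2
= (34 - (-20)) / 2
= 54 / 2
= 27

27


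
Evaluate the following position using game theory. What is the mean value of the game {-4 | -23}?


Game = {-4 | -23}, a switch {a | b} with numbers a > b.
Its thermograph has left wall a - t and right wall b + t, which meet at t = (a - b)/2, where both equal (a + b)/2. So the mast (mean value) is at (a + b)/2.
Mean = (-4 + (-23))/2 = -27/2 = -27/2

-27/2


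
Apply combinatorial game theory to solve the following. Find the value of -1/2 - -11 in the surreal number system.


x = -1/2, y = -11
Converting to common denominator: 2
x = -1/2, y = -22/2
x - y = -1/2 - -11 = 21/2

21/2


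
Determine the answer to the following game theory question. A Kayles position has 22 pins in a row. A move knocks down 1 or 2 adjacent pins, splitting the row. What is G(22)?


Kayles: a move removes 1 or 2 adjacent pins from a contiguous row.
Removing pins from a row of k leaves two independent rows (a, b) with a + b = k - 1 (one pin) or a + b = k - 2 (two pins); an end removal gives a = 0.
By Sprague-Grundy, G(k) = mex{ G(a) XOR G(b) } over all these splits. G(0) = 0.
G(1): splits (0,0):0^0=0 -> mex({0}) = 1
G(2): splits (0,1):0^1=1 (0,0):0^0=0 -> mex({0, 1}) = 2
G(3): splits (0,2):0^2=2 (1,1):1^1=0 (0,1):0^1=1 -> mex({0, 1, 2}) = 3
G(4): splits (0,3):0^3=3 (1,2):1^2=3 (0,2):0^2=2 (1,1):1^1=0 -> mex({0, 2, 3}) = 1
G(5): splits (0,4):0^1=1 (1,3):1^3=2 (2,2):2^2=0 (0,3):0^3=3 (1,2):1^2=3 -> mex({0, 1, 2, 3}) = 4
G(6) = mex({0, 1, 2, 4}) = 3
G(7) = mex({0, 1, 3, 4, 5}) = 2
G(8) = mex({0, 2, 3, 5, 6}) = 1
G(9) = mex({0, 1, 2, 3, 6, 7}) = 4
G(10) = mex({0, 1, 3, 4, 5, 7}) = 2
G(11) = mex({0, 1, 2, 3, 4, 5}) = 6
G(12) = mex({0, 1, 2, 3, 5, 6, 7}) = 4
G(13) = mex({0, 2, 3, 4, 6, 7}) = 1
G(14) = mex({0, 1, 4, 5, 6, 7}) = 2
G(15) = mex({0, 1, 2, 3, 4, 5, 6}) = 7
G(16) = mex({0, 2, 3, 5, 6, 7}) = 1
G(17) = mex({0, 1, 2, 3, 5, 6, 7}) = 4
G(18) = mex({0, 1, 2, 4, 5, 6}) = 3
G(19) = mex({0, 1, 3, 4, 5, 7}) = 2
G(20) = mex({0, 2, 3, 4, 5, 6, 7}) = 1
G(21) = mex({0, 1, 2, 3, 5, 6, 7}) = 4
G(22) = mex({0, 1, 2, 3, 4, 5, 7}) = 6
Therefore G(22) = 6.

6


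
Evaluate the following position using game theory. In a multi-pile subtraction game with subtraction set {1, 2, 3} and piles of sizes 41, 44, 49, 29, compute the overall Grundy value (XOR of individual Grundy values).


Subtraction set: {1, 2, 3}
For this subtraction set, G(n) = n mod 4 (period = max + 1 = 4).
Pile 1 (size 41): G(41) = 41 mod 4 = 1
Pile 2 (size 44): G(44) = 44 mod 4 = 0
Pile 3 (size 49): G(49) = 49 mod 4 = 1
Pile 4 (size 29): G(29) = 29 mod 4 = 1
Total Grundy value = XOR of all: 1 XOR 0 XOR 1 XOR 1 = 1

1


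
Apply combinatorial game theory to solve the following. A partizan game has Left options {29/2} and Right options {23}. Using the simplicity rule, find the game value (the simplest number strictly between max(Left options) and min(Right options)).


Left options: {29/2}, max = 29/2
Right options: {23}, min = 23
All options are numbers and max(Left) < min(Right), so by the simplicity theorem the value is the simplest (earliest-born) number strictly between 29/2 and 23.
Integers 15 through 22 all lie strictly between 29/2 and 23.
Among integers, the simplest (lowest birthday = smallest |n|; 0 is born on day 0, +-n on day n) is 15.
No non-integer in the interval can be simpler: if x is a non-integer in the interval, then floor(x) or ceil(x) also lies in the interval (the interval contains an integer), and both are proper prefixes of x's sign expansion, i.e. born earlier. So the game value is 15.
Game value = 15

15


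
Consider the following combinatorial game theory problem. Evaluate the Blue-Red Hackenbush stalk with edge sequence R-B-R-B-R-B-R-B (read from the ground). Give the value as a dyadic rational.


Edges (from ground): R-B-R-B-R-B-R-B
By Berlekamp's sign-expansion rule, a Blue-Red Hackenbush stalk has the value of the surreal number whose sign sequence is the edge sequence with B -> + and R -> -.
Sign sequence: -+-+-+-+
Trace the sign expansion in the surreal number tree, starting from 0:
Edge 1: R (sign -) -> bounds (-inf, 0), value = -1
Edge 2: B (sign +) -> bounds (-1, 0), value = -1/2
Edge 3: R (sign -) -> bounds (-1, -1/2), value = -3/4
Edge 4: B (sign +) -> bounds (-3/4, -1/2), value = -5/8
Edge 5: R (sign -) -> bounds (-3/4, -5/8), value = -11/16
Edge 6: B (sign +) -> bounds (-11/16, -5/8), value = -21/32
Edge 7: R (sign -) -> bounds (-11/16, -21/32), value = -43/64
Edge 8: B (sign +) -> bounds (-43/64, -21/32), value = -85/128
Game value = -85/128

-85/128


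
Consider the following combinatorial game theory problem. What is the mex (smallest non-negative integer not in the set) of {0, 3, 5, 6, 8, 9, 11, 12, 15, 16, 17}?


Set = {0, 3, 5, 6, 8, 9, 11, 12, 15, 16, 17}
0 is in the set.
1 is NOT in the set. This is the mex.
mex = 1

1


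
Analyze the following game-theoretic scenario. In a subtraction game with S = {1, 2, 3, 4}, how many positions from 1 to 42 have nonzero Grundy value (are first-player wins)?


Subtraction set S = {1, 2, 3, 4}, so G(n) = n mod 5.
G(n) = 0 when n is a multiple of 5.
Multiples of 5 in [1, 42]: 8
N-positions (nonzero Grundy) = 42 - 8 = 34

34


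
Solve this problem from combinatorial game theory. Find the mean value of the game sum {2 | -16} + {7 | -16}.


G1 = {2 | -16}, G2 = {7 | -16}
Each is a switch {a | b} with numbers a > b; its mean value is (a + b)/2, and mean value is additive over game sums: m(G1 + G2) = m(G1) + m(G2).
Mean of G1 = (2 + (-16))/2 = -14/2 = -7
Mean of G2 = (7 + (-16))/2 = -9/2 = -9/2
Mean of G1 + G2 = -7 + -9/2 = -23/2

-23/2


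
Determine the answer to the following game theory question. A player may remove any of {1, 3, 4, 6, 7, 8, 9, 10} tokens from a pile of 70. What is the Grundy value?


The subtraction set is S = {1, 3, 4, 6, 7, 8, 9, 10}.
G(k) = mex{ G(k - s) : s in S, s <= k }. We compute iteratively: G(0) = 0.
G(1) = mex({0}) = 1
G(2) = mex({1}) = 0
G(3) = mex({0}) = 1
G(4) = mex({0, 1}) = 2
G(5) = mex({0, 1, 2}) = 3
G(6) = mex({0, 1, 3}) = 2
G(7) = mex({0, 1, 2}) = 3
G(8) = mex({0, 1, 2, 3}) = 4
G(9) = mex({0, 1, 2, 3, 4}) = 5
G(10) = mex({0, 1, 2, 3, 5}) = 4
G(11) = mex({0, 1, 2, 3, 4}) = 5
G(12) = mex({0, 1, 2, 3, 4, 5}) = 6
G(13) = mex({1, 2, 3, 4, 5, 6}) = 0
G(14) = mex({0, 2, 3, 4, 5}) = 1
G(15) = mex({1, 2, 3, 4, 5, 6}) = 0
G(16) = mex({0, 2, 3, 4, 5, 6}) = 1
G(17) = mex({0, 1, 3, 4, 5}) = 2
G(18) = mex({0, 1, 2, 4, 5, 6}) = 3
G(19) = mex({0, 1, 3, 4, 5, 6}) = 2
G(20) = mex({0, 1, 2, 4, 5, 6}) = 3
G(21) = mex({0, 1, 2, 3, 5, 6}) = 4
G(22) = mex({0, 1, 2, 3, 4, 6}) = 5
Observe that G(13)..G(22) = 0, 1, 0, 1, 2, 3, 2, 3, 4, 5 repeats G(0)..G(9) = 0, 1, 0, 1, 2, 3, 2, 3, 4, 5.
For k >= max(S) = 10, G(k) is determined by the previous 10 values G(k-10)..G(k-1); a window of 10 consecutive values has recurred shifted by 13, so by induction G(k + 13) = G(k) for all k >= 0: the sequence is periodic from the start with period 13.
One period: G(0..12) = 0, 1, 0, 1, 2, 3, 2, 3, 4, 5, 4, 5, 6.
70 mod 13 = 5, so G(70) = G(5) = 3.

3


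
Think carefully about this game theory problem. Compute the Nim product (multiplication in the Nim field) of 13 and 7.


Nim multiplication is bilinear over XOR: (u XOR v) * w = (u*w) XOR (v*w).
So we split each operand into its bit components and XOR the pairwise Nim products.
13 = 1 + 4 + 8 (as XOR of powers of 2).
7 = 1 + 2 + 4 (as XOR of powers of 2).
Using the standard Nim-product table on single bits:
  2*2 = 3,   2*4 = 8,   2*8 = 12,
  4*4 = 6,   4*8 = 11,  8*8 = 13,
and  1*x = x (identity), k*l = l*k (commutative).
Pairwise Nim products:
  1 * 1 = 1
  1 * 2 = 2
  1 * 4 = 4
  4 * 1 = 4
  4 * 2 = 8
  4 * 4 = 6
  8 * 1 = 8
  8 * 2 = 12
  8 * 4 = 11
XOR them: 1 XOR 2 XOR 4 XOR 4 XOR 8 XOR 6 XOR 8 XOR 12 XOR 11 = 2.
Result: 13 * 7 = 2 (in Nim).

2


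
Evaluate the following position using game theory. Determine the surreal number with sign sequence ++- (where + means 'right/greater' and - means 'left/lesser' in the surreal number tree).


Sign expansion: ++-
Rule: track bounds (lo, hi), initially (-inf, +inf). On '+', the current value becomes lo and we move to the simplest number in (value, hi): value + 1 if hi = +inf, otherwise the midpoint (value + hi)/2. On '-', the current value becomes hi and we move to value - 1 if lo = -inf, otherwise the midpoint (lo + value)/2.
Start at 0.
Step 1: sign = +, move right. Bounds: (0, +inf). Value = 1
Step 2: sign = +, move right. Bounds: (1, +inf). Value = 2
Step 3: sign = -, move left. Bounds: (1, 2). Value = 3/2
The surreal number with sign expansion ++- is 3/2.

3/2


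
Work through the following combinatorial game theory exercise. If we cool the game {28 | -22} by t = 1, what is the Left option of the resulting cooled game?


Original game: {28 | -22} (a switch {a | b} with a > b).
Cooling by t (for t below the temperature (a - b)/2 = 25) taxes each move by t: {a | b} cooled by t is {a - t | b + t}.
Cooling amount: t = 1
Cooled Left option: 28 - 1 = 27
Cooled Right option: -22 + 1 = -21
Cooled game: {27 | -21}
Left option = 27

27


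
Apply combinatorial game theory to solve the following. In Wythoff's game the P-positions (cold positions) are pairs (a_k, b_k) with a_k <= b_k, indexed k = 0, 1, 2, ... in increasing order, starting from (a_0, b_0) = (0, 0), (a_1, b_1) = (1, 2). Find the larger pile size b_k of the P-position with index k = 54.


By Wythoff's theorem, a_k = floor(k * phi) and b_k = floor(k * phi^2) = a_k + k, where phi = (1 + sqrt(5))/2 is the golden ratio.
phi = (1 + sqrt(5))/2 = 1.618034
phi^2 = phi + 1 = 2.618034
k = 54
k * phi^2 = 54 * 2.618034 = 141.373835
b_54 = floor(k * phi^2) = 141 (check: a_54 + k = 87 + 54 = 141)

141


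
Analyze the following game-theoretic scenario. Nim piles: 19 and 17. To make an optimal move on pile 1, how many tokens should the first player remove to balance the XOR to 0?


Piles: 19 and 17
Current XOR: 19 XOR 17 = 2 (non-zero, so this is an N-position).
To make the XOR zero, we need to find a move that balances the piles.
For pile 1 (size 19): target = 19 XOR 2 = 17
We reduce pile 1 from 19 to 17.
Tokens removed: 19 - 17 = 2
Verification: 17 XOR 17 = 0

2


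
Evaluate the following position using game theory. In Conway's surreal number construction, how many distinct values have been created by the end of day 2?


Day 0: {|} = 0 is born. Count = 1.
Day n: the number of surreal numbers born by day n is 2^(n+1) - 1.
By day 0: 2^1 - 1 = 1
By day 1: 2^2 - 1 = 3
By day 2: 2^3 - 1 = 7
By day 2: 7 surreal numbers.

7


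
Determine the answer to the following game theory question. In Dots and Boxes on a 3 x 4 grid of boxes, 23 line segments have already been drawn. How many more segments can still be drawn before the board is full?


Grid: 3 x 4 boxes, i.e. 4 rows and 5 columns of dots.
Horizontal edges: (rows + 1) * cols = 4 * 4 = 16
Vertical edges: rows * (cols + 1) = 3 * 5 = 15
Total edges: 16 + 15 = 31
Edges drawn: 23
Remaining: 31 - 23 = 8

8


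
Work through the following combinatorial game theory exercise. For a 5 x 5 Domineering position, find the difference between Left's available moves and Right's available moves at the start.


Board is 5 x 5 (rows x cols).
Left (vertical) placements: (rows-1) * cols = 4 * 5 = 20
Right (horizontal) placements: rows * (cols-1) = 5 * 4 = 20
Advantage = Left - Right = 20 - 20 = 0

0


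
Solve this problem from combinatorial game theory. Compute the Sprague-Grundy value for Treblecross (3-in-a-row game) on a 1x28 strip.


Treblecross: place X on empty cells; 3-in-a-row wins.
Playing within two cells of an existing X lets the opponent win at once, so sensible play treats the cells i-2..i+2 around each X as dead. The player left with no safe cell loses, so this is a normal-play take-away game on strips of safe cells.
Placing X at cell i (0-indexed) of a strip of k safe cells leaves independent strips of sizes max(0, i-2) and max(0, k-i-3). Hence G(k) = mex{ G(max(0,i-2)) XOR G(max(0,k-i-3)) : 0 <= i < k }, with G(0) = 0.
G(1): splits (0,0):0^0=0 -> mex({0}) = 1
G(2): splits (0,0):0^0=0 -> mex({0}) = 1
G(3): splits (0,0):0^0=0 -> mex({0}) = 1
G(4): splits (0,1):0^1=1 (0,0):0^0=0 -> mex({0, 1}) = 2
G(5): splits (0,2):0^1=1 (0,1):0^1=1 (0,0):0^0=0 -> mex({0, 1}) = 2
G(6) = mex({1}) = 0
G(7) = mex({0, 1, 2}) = 3
G(8) = mex({0, 1, 2}) = 3
G(9) = mex({0, 2}) = 1
G(10) = mex({0, 2, 3}) = 1
G(11) = mex({0, 3}) = 1
G(12) = mex({1, 3}) = 0
G(13) = mex({0, 1, 2, 3}) = 4
G(14) = mex({0, 1, 2}) = 3
G(15) = mex({0, 1, 2}) = 3
G(16) = mex({0, 1, 2, 4}) = 3
G(17) = mex({0, 1, 3, 4}) = 2
G(18) = mex({0, 1, 3, 4}) = 2
G(19) = mex({0, 1, 3, 5}) = 2
G(20) = mex({0, 1, 2, 3, 5}) = 4
G(21) = mex({0, 1, 2, 3, 5}) = 4
G(22) = mex({1, 2, 6}) = 0
G(23) = mex({0, 1, 2, 3, 4, 6}) = 5
G(24) = mex({0, 1, 2, 3, 4}) = 5
G(25) = mex({0, 1, 3, 4, 7}) = 2
G(26) = mex({0, 1, 3, 4, 5, 7}) = 2
G(27) = mex({0, 1, 3, 5}) = 2
G(28) = mex({0, 1, 2, 5}) = 3
Therefore G(28) = 3.

3


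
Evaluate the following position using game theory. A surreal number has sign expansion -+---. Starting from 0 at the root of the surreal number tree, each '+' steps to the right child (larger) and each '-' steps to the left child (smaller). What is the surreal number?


Sign expansion: -+---
Rule: track bounds (lo, hi), initially (-inf, +inf). On '+', the current value becomes lo and we move to the simplest number in (value, hi): value + 1 if hi = +inf, otherwise the midpoint (value + hi)/2. On '-', the current value becomes hi and we move to value - 1 if lo = -inf, otherwise the midpoint (lo + value)/2.
Start at 0.
Step 1: sign = -, move left. Bounds: (-inf, 0). Value = -1
Step 2: sign = +, move right. Bounds: (-1, 0). Value = -1/2
Step 3: sign = -, move left. Bounds: (-1, -1/2). Value = -3/4
Step 4: sign = -, move left. Bounds: (-1, -3/4). Value = -7/8
Step 5: sign = -, move left. Bounds: (-1, -7/8). Value = -15/16
The surreal number with sign expansion -+--- is -15/16.

-15/16


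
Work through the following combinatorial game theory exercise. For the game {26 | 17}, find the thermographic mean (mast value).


Game = {26 | 17}, a switch {a | b} with numbers a > b.
Its thermograph has left wall a - t and right wall b + t, which meet at t = (a - b)/2, where both equal (a + b)/2. So the mast (mean value) is at (a + b)/2.
Mean = (26 + (17))/2 = 43/2 = 43/2

43/2
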